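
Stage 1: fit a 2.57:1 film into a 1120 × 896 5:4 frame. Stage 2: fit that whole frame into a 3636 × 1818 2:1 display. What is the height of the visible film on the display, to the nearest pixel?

2.57:1 in 1120×896: fills the width, so the film is 1120.00 × 435.80.
5:4 in 3636×1818: fills the height, so the intermediate becomes 2272.50 × 1818.00 — a scale of ×2.0290.
So the film's height is 435.80 × 2.0290 ≈ 884.24.

884 px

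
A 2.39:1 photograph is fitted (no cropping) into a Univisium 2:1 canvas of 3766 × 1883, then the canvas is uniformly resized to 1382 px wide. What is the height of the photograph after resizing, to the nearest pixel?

Fitted into 3766×1883, the photograph spans the width; its height is 3766 / 2.390 ≈ 1575.73 px.
The frame scales by 1382/3766 = 0.3670; 1575.73 × 0.3670 ≈ 578.24 px.

578 px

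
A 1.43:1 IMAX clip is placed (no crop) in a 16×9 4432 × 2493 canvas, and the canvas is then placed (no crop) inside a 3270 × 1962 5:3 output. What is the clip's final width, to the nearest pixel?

2630 px

Inside the 4432×2493 canvas the clip is height-limited at 3564.99 × 2493.00.
16×9 in 3270×1962: fills the width, so the intermediate becomes 3270.00 × 1839.38 — a scale of ×0.7378.
So the clip's width is 3564.99 × 0.7378 ≈ 2630.31.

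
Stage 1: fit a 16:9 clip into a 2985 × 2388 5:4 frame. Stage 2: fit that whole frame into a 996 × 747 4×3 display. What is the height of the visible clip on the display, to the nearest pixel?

525 px

First fit — 16:9 into 2985×2388 spans the width: 2985.00 × 1679.06.
The 5:4 canvas is height-limited in 996×747, giving 933.75 × 747.00; scale factor 0.3128.
Applying the same ×0.3128: 1679.06 → 525.23.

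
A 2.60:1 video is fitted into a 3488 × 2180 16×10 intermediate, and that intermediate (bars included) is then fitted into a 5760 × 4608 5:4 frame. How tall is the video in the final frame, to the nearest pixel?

First fit — 2.60:1 into 3488×2180 spans the width: 3488.00 × 1341.54.
16×10 in 5760×4608: fills the width, so the intermediate becomes 5760.00 × 3600.00 — a scale of ×1.6514.
The video scales with it: height 1341.54 × 1.6514 ≈ 2215.38.

2215 px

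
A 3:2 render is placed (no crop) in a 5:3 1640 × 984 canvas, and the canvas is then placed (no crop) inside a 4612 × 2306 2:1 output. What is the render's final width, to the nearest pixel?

3459 px

First fit — 3:2 into 1640×984 spans the height: 1476.00 × 984.00.
5:3 in 4612×2306: fills the height, so the intermediate becomes 3843.33 × 2306.00 — a scale of ×2.3435.
The render scales with it: width 1476.00 × 2.3435 ≈ 3459.00.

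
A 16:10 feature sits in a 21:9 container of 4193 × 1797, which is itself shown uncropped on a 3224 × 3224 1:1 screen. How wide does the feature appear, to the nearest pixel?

2211 px

Inside the 4193×1797 canvas the feature is height-limited at 2875.20 × 1797.00.
The 21:9 canvas is width-limited in 3224×3224, giving 3224.00 × 1381.71; scale factor 0.7689.
The feature scales with it: width 2875.20 × 0.7689 ≈ 2210.74.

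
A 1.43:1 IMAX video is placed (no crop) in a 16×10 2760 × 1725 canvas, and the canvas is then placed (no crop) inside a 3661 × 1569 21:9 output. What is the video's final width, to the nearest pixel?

First fit — 1.43:1 IMAX into 2760×1725 spans the height: 2466.75 × 1725.00.
16×10 in 3661×1569: fills the height, so the intermediate becomes 2510.40 × 1569.00 — a scale of ×0.9096.
Applying the same ×0.9096: 2466.75 → 2243.67.

2244 px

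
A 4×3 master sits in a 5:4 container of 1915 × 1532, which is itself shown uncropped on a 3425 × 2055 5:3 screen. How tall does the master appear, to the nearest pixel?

1927 px

First fit — 4×3 into 1915×1532 spans the width: 1915.00 × 1436.25.
Second fit — the 5:4 canvas into 3425×2055 spans the height: 2568.75 × 2055.00 (×1.3414 from 1915×1532).
So the master's height is 1436.25 × 1.3414 ≈ 1926.56.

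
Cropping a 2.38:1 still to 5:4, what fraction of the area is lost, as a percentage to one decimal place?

47.5%

Going from 2.38:1 to 5:4 means cutting width while keeping height.
Fraction kept = (1.250)/(2.380) ≈ 52.52%, so 47.48% is lost.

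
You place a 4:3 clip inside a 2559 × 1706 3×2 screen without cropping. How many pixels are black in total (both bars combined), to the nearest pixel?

485073 pixels

4:3 (1.333) < 3×2 (1.500), so the clip fills the height.
The clip is 1706 × 4/3 ≈ 2274.6667 px wide.
Black = 2559 − 2274.6667 = 284.3333 px.
Bar area = 284.3333 × 1706 ≈ 485073 px.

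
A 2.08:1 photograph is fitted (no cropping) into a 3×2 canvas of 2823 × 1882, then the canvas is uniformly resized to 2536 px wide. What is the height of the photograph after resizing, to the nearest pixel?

In the 2823×1882 frame the photograph fills the width: height = 2823 / 2.080 ≈ 1357.21 px.
Scaling 2823 → 2536 is ×0.8983, so the height becomes 1357.21 × 0.8983 ≈ 1219.23 px.

1219 px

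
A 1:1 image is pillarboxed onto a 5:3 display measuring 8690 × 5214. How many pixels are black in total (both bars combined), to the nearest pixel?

18123864 pixels

1:1 is narrower than 5:3, so it spans the full height.
The image is 5214 × 1/1 ≈ 5214.0000 px wide.
8690 − 5214.0000 = 3476.0000 px of bars.
Across the 5214-px span: 3476.0000 × 5214 ≈ 18123864 px.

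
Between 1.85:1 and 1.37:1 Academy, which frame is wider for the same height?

1.85:1

1.85 and 1.37; 1.85 > 1.37.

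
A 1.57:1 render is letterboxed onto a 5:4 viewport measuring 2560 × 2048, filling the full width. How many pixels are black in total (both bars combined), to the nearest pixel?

1068612 pixels

The render is 2560 / 1.570 ≈ 1630.5732 px tall.
2048 − 1630.5732 = 417.4268 px of bars.
Across the 2560-px span: 417.4268 × 2560 ≈ 1068612 px.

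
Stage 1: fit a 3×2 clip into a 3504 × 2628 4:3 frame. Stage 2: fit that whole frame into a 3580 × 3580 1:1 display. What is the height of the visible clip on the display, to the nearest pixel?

2387 px

3×2 in 3504×2628: fills the width, so the clip is 3504.00 × 2336.00.
The 4:3 canvas is width-limited in 3580×3580, giving 3580.00 × 2685.00; scale factor 1.0217.
Applying the same ×1.0217: 2336.00 → 2386.67.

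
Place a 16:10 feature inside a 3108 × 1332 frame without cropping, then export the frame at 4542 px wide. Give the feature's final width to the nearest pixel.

In the 3108×1332 frame the feature fills the height: width = 1332 × 16/10 ≈ 2131.20 px.
Resizing to 4542 px wide multiplies everything by 1.4614: 2131.20 → 3114.51 px.

3115 px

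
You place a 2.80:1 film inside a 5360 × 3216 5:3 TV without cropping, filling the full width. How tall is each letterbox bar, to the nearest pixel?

651 px

The film is 5360 / 2.800 ≈ 1914.29 px tall.
3216 − 1914.29 = 1301.71 px of bars (650.86 each).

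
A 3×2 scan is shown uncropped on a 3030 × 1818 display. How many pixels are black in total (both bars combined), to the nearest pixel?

3×2 is narrower than 5:3, so it spans the full height.
Content width = 1818 × 3/2 ≈ 2727.0000 px.
Black = 3030 − 2727.0000 = 303.0000 px.
Bar area = 303.0000 × 1818 ≈ 550854 px.

550854 pixels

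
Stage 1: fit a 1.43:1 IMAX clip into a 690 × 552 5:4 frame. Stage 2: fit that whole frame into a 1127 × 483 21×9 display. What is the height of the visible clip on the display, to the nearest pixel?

Inside the 690×552 canvas the clip is width-limited at 690.00 × 482.52.
5:4 in 1127×483: fills the height, so the intermediate becomes 603.75 × 483.00 — a scale of ×0.8750.
The clip scales with it: height 482.52 × 0.8750 ≈ 422.20.

422 px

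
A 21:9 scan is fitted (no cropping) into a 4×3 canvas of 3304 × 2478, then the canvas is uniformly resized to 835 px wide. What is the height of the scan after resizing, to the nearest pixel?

358 px

In the 3304×2478 frame the scan fills the width: height = 3304 × 9/21 ≈ 1416.00 px.
Resizing to 835 px wide multiplies everything by 0.2527: 1416.00 → 357.86 px.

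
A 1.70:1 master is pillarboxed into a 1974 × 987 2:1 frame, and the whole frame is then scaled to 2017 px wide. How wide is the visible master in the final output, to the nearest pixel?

1714 px

At 1974×987 the master is height-limited, so width = 987 × 1.700 ≈ 1677.90 px.
The frame scales by 2017/1974 = 1.0218; 1677.90 × 1.0218 ≈ 1714.45 px.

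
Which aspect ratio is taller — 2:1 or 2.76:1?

2 and 2.76; 2.76 > 2. The smaller width-to-height ratio is the taller frame.

2:1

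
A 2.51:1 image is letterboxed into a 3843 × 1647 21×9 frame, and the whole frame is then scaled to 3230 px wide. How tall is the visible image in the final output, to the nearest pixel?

Fitted into 3843×1647, the image spans the width; its height is 3843 / 2.510 ≈ 1531.08 px.
Scaling 3843 → 3230 is ×0.8405, so the height becomes 1531.08 × 0.8405 ≈ 1286.85 px.

1287 px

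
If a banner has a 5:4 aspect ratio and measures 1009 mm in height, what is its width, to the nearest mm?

1261 mm

1009·5/4 = 1261.25.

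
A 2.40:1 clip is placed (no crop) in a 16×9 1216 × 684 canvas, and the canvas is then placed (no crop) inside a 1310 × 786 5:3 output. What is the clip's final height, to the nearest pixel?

Inside the 1216×684 canvas the clip is width-limited at 1216.00 × 506.67.
The 16×9 canvas is width-limited in 1310×786, giving 1310.00 × 736.88; scale factor 1.0773.
The clip scales with it: height 506.67 × 1.0773 ≈ 545.83.

546 px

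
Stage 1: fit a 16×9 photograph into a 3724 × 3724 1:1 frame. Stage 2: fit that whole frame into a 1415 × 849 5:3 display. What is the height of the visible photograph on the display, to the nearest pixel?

16×9 in 3724×3724: fills the width, so the photograph is 3724.00 × 2094.75.
Second fit — the 1:1 canvas into 1415×849 spans the height: 849.00 × 849.00 (×0.2280 from 3724×3724).
So the photograph's height is 2094.75 × 0.2280 ≈ 477.56.

478 px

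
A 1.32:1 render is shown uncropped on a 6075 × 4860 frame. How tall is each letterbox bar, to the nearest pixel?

1.32:1 is wider than 5:4, so it spans the full width.
The render is 6075 / 1.320 ≈ 4602.27 px tall.
Leftover height: 4860 − 4602.27 = 257.73 px → 128.86 each side.

129 px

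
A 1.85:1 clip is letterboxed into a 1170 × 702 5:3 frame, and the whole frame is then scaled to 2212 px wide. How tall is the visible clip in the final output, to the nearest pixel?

In the 1170×702 frame the clip fills the width: height = 1170 / 1.850 ≈ 632.43 px.
Scaling 1170 → 2212 is ×1.8906, so the height becomes 632.43 × 1.8906 ≈ 1195.68 px.

1196 px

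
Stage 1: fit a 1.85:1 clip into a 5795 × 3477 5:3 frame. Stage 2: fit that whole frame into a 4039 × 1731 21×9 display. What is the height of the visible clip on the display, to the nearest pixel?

1559 px

First fit — 1.85:1 into 5795×3477 spans the width: 5795.00 × 3132.43.
The 5:3 canvas is height-limited in 4039×1731, giving 2885.00 × 1731.00; scale factor 0.4978.
Applying the same ×0.4978: 3132.43 → 1559.46.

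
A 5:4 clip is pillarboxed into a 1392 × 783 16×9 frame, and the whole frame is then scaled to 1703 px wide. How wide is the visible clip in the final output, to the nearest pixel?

1197 px

In the 1392×783 frame the clip fills the height: width = 783 × 5/4 ≈ 978.75 px.
The frame scales by 1703/1392 = 1.2234; 978.75 × 1.2234 ≈ 1197.42 px.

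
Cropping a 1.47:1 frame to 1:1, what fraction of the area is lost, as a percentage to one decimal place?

Going from 1.47:1 to 1:1 means cutting width while keeping height.
Fraction kept = (1.000)/(1.470) ≈ 68.03%, so 31.97% is lost.

32.0%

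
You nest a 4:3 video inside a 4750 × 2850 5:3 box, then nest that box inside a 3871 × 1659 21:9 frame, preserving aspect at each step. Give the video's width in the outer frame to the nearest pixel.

Inside the 4750×2850 canvas the video is height-limited at 3800.00 × 2850.00.
The 5:3 canvas is height-limited in 3871×1659, giving 2765.00 × 1659.00; scale factor 0.5821.
So the video's width is 3800.00 × 0.5821 ≈ 2212.00.

2212 px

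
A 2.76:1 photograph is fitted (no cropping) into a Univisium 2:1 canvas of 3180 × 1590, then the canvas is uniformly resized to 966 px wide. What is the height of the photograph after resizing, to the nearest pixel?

350 px

Fitted into 3180×1590, the photograph spans the width; its height is 3180 / 2.760 ≈ 1152.17 px.
Scaling 3180 → 966 is ×0.3038, so the height becomes 1152.17 × 0.3038 ≈ 350.00 px.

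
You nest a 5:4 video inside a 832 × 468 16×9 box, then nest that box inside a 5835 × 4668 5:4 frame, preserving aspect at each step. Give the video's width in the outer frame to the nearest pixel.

4103 px

Inside the 832×468 canvas the video is height-limited at 585.00 × 468.00.
16×9 in 5835×4668: fills the width, so the intermediate becomes 5835.00 × 3282.19 — a scale of ×7.0132.
Applying the same ×7.0132: 585.00 → 4102.73.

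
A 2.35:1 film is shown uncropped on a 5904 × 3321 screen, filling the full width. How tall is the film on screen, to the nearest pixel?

2512 px

Content height = 5904 / 2.350 ≈ 2512.34 px.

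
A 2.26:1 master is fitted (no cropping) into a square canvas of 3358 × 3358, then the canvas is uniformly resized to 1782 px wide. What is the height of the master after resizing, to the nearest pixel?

788 px

At 3358×3358 the master is width-limited, so height = 3358 / 2.260 ≈ 1485.84 px.
Scaling 3358 → 1782 is ×0.5307, so the height becomes 1485.84 × 0.5307 ≈ 788.50 px.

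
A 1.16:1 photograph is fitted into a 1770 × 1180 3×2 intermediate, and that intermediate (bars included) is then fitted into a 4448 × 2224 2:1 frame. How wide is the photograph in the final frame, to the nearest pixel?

1.16:1 in 1770×1180: fills the height, so the photograph is 1368.80 × 1180.00.
Second fit — the 3×2 canvas into 4448×2224 spans the height: 3336.00 × 2224.00 (×1.8847 from 1770×1180).
The photograph scales with it: width 1368.80 × 1.8847 ≈ 2579.84.

2580 px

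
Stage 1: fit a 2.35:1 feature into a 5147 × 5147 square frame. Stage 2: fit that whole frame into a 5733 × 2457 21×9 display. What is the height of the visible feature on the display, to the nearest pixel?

First fit — 2.35:1 into 5147×5147 spans the width: 5147.00 × 2190.21.
The square canvas is height-limited in 5733×2457, giving 2457.00 × 2457.00; scale factor 0.4774.
So the feature's height is 2190.21 × 0.4774 ≈ 1045.53.

1046 px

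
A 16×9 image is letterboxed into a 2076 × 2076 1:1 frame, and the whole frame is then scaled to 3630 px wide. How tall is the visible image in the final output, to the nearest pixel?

At 2076×2076 the image is width-limited, so height = 2076 × 9/16 ≈ 1167.75 px.
The frame scales by 3630/2076 = 1.7486; 1167.75 × 1.7486 ≈ 2041.88 px.

2042 px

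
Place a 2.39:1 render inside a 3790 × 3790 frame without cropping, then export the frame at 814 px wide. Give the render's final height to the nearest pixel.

In the 3790×3790 frame the render fills the width: height = 3790 / 2.390 ≈ 1585.77 px.
Resizing to 814 px wide multiplies everything by 0.2148: 1585.77 → 340.59 px.

341 px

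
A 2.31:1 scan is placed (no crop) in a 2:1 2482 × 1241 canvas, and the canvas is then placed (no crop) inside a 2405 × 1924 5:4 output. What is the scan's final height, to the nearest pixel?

1041 px

2.31:1 in 2482×1241: fills the width, so the scan is 2482.00 × 1074.46.
The 2:1 canvas is width-limited in 2405×1924, giving 2405.00 × 1202.50; scale factor 0.9690.
Applying the same ×0.9690: 1074.46 → 1041.13.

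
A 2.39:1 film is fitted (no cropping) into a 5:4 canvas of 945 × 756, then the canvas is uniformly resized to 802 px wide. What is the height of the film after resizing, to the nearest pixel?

336 px

At 945×756 the film is width-limited, so height = 945 / 2.390 ≈ 395.40 px.
Resizing to 802 px wide multiplies everything by 0.8487: 395.40 → 335.56 px.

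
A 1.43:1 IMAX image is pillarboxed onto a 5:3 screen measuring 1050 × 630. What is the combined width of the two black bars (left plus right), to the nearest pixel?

149 px

Since 1.430 < 1.667, the image is height-limited.
Content width = 630 × 1.430 ≈ 900.90 px.
1050 − 900.90 = 149.10 px of bars.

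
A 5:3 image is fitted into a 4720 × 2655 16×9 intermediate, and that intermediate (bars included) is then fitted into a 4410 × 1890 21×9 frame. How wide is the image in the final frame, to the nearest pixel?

3150 px

5:3 in 4720×2655: fills the height, so the image is 4425.00 × 2655.00.
Second fit — the 16×9 canvas into 4410×1890 spans the height: 3360.00 × 1890.00 (×0.7119 from 4720×2655).
The image scales with it: width 4425.00 × 0.7119 ≈ 3150.00.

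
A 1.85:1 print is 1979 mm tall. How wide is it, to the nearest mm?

1979 × 1.850 = 3661.15.

3661 mm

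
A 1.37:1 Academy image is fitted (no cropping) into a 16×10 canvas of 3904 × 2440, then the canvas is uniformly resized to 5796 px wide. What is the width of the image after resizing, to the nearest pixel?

4963 px

In the 3904×2440 frame the image fills the height: width = 2440 × 1.370 ≈ 3342.80 px.
Resizing to 5796 px wide multiplies everything by 1.4846: 3342.80 → 4962.82 px.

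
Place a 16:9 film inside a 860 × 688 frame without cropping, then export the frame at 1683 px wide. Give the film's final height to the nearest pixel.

In the 860×688 frame the film fills the width: height = 860 × 9/16 ≈ 483.75 px.
Scaling 860 → 1683 is ×1.9570, so the height becomes 483.75 × 1.9570 ≈ 946.69 px.

947 px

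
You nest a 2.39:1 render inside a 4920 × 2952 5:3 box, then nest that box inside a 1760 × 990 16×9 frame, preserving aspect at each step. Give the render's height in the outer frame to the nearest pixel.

690 px

First fit — 2.39:1 into 4920×2952 spans the width: 4920.00 × 2058.58.
The 5:3 canvas is height-limited in 1760×990, giving 1650.00 × 990.00; scale factor 0.3354.
The render scales with it: height 2058.58 × 0.3354 ≈ 690.38.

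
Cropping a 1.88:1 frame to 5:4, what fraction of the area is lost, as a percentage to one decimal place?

33.5%

5:4 is narrower than 1.88:1, so the crop keeps the full height and trims the width.
Fraction kept = (1.250)/(1.880) ≈ 66.49%, so 33.51% is lost.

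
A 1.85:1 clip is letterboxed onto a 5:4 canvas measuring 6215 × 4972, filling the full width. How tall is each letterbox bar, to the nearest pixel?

806 px

The clip is 6215 / 1.850 ≈ 3359.46 px tall.
Leftover height: 4972 − 3359.46 = 1612.54 px → 806.27 each side.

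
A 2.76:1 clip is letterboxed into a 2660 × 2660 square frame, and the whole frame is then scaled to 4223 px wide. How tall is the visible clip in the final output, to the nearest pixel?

At 2660×2660 the clip is width-limited, so height = 2660 / 2.760 ≈ 963.77 px.
The frame scales by 4223/2660 = 1.5876; 963.77 × 1.5876 ≈ 1530.07 px.

1530 px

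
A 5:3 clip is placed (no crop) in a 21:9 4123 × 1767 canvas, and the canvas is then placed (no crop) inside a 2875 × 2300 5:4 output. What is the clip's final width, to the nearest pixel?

2054 px

First fit — 5:3 into 4123×1767 spans the height: 2945.00 × 1767.00.
Second fit — the 21:9 canvas into 2875×2300 spans the width: 2875.00 × 1232.14 (×0.6973 from 4123×1767).
So the clip's width is 2945.00 × 0.6973 ≈ 2053.57.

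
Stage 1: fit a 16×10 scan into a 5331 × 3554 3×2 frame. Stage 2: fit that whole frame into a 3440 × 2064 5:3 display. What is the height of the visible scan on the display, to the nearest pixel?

1935 px

First fit — 16×10 into 5331×3554 spans the width: 5331.00 × 3331.88.
The 3×2 canvas is height-limited in 3440×2064, giving 3096.00 × 2064.00; scale factor 0.5808.
Applying the same ×0.5808: 3331.88 → 1935.00.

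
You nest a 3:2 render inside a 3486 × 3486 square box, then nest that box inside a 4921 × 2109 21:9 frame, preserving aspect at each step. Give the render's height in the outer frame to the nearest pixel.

Inside the 3486×3486 canvas the render is width-limited at 3486.00 × 2324.00.
Second fit — the square canvas into 4921×2109 spans the height: 2109.00 × 2109.00 (×0.6050 from 3486×3486).
So the render's height is 2324.00 × 0.6050 ≈ 1406.00.

1406 px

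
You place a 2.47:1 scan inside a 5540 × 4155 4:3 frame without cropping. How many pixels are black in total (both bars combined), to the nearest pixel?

10592951 pixels

Since 2.470 > 1.333, the scan is width-limited.
Content height = 5540 / 2.470 ≈ 2242.9150 px.
Leftover height: 4155 − 2242.9150 = 1912.0850 px.
Bar area = 1912.0850 × 5540 ≈ 10592951 px.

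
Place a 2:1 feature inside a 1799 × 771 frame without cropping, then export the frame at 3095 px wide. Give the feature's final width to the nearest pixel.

Fitted into 1799×771, the feature spans the height; its width is 771 × 2/1 ≈ 1542.00 px.
Resizing to 3095 px wide multiplies everything by 1.7204: 1542.00 → 2652.86 px.

2653 px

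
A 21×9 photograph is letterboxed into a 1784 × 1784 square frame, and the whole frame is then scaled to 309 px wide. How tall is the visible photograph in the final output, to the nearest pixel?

In the 1784×1784 frame the photograph fills the width: height = 1784 × 9/21 ≈ 764.57 px.
Scaling 1784 → 309 is ×0.1732, so the height becomes 764.57 × 0.1732 ≈ 132.43 px.

132 px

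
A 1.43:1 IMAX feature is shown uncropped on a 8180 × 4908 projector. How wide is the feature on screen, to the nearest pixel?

Since 1.430 < 1.667, the feature is height-limited.
Content width = 4908 × 1.430 ≈ 7018.44 px.

7018 px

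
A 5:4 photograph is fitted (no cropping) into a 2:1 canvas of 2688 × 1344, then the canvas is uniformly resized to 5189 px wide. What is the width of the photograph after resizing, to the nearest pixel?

3243 px

Fitted into 2688×1344, the photograph spans the height; its width is 1344 × 5/4 ≈ 1680.00 px.
Scaling 2688 → 5189 is ×1.9304, so the width becomes 1680.00 × 1.9304 ≈ 3243.12 px.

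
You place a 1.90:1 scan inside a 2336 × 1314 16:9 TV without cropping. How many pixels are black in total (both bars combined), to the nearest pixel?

1.90:1 (1.900) > 16:9 (1.778), so the scan fills the width.
Content height = 2336 / 1.900 ≈ 1229.4737 px.
1314 − 1229.4737 = 84.5263 px of bars.
That's 84.5263 × 2336 ≈ 197453 black pixels.

197453 pixels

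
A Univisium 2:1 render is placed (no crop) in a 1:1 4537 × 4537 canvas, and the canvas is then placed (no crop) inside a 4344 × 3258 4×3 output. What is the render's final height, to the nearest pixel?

Inside the 4537×4537 canvas the render is width-limited at 4537.00 × 2268.50.
1:1 in 4344×3258: fills the height, so the intermediate becomes 3258.00 × 3258.00 — a scale of ×0.7181.
So the render's height is 2268.50 × 0.7181 ≈ 1629.00.

1629 px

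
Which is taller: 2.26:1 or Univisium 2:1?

2.26 and Univisium 2:1 = 2; 2.26 > 2. The smaller width-to-height ratio is the taller frame.

Univisium 2:1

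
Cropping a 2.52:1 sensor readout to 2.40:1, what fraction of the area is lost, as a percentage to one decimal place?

4.8%

Going from 2.52:1 to 2.40:1 means cutting width while keeping height.
Fraction kept = (2.400)/(2.520) ≈ 95.24%, so 4.76% is lost.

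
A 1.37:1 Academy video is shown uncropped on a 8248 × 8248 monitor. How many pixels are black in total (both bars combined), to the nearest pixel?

18372932 pixels

1.37:1 Academy is wider than 1:1, so it spans the full width.
That makes the image 6020.4380 px tall (8248 / 1.370).
8248 − 6020.4380 = 2227.5620 px of bars.
That's 2227.5620 × 8248 ≈ 18372932 black pixels.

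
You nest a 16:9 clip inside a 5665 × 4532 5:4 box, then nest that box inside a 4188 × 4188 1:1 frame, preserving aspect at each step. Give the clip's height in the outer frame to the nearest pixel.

16:9 in 5665×4532: fills the width, so the clip is 5665.00 × 3186.56.
The 5:4 canvas is width-limited in 4188×4188, giving 4188.00 × 3350.40; scale factor 0.7393.
So the clip's height is 3186.56 × 0.7393 ≈ 2355.75.

2356 px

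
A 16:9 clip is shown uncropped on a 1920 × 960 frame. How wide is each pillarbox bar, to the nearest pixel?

107 px

16:9 (1.778) < 2:1 (2.000), so the clip fills the height.
That makes the image 1706.67 px wide (960 × 16/9).
1920 − 1706.67 = 213.33 px of bars (106.67 each).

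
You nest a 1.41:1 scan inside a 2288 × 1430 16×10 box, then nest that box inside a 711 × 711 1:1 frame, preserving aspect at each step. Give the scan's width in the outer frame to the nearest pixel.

First fit — 1.41:1 into 2288×1430 spans the height: 2016.30 × 1430.00.
Second fit — the 16×10 canvas into 711×711 spans the width: 711.00 × 444.38 (×0.3108 from 2288×1430).
The scan scales with it: width 2016.30 × 0.3108 ≈ 626.57.

627 px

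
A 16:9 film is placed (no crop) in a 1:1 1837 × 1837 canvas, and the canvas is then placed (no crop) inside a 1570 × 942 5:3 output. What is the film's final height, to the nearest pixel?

First fit — 16:9 into 1837×1837 spans the width: 1837.00 × 1033.31.
Second fit — the 1:1 canvas into 1570×942 spans the height: 942.00 × 942.00 (×0.5128 from 1837×1837).
So the film's height is 1033.31 × 0.5128 ≈ 529.88.

530 px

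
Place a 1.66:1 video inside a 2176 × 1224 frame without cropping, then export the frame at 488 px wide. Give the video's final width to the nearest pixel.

At 2176×1224 the video is height-limited, so width = 1224 × 1.660 ≈ 2031.84 px.
Resizing to 488 px wide multiplies everything by 0.2243: 2031.84 → 455.67 px.

456 px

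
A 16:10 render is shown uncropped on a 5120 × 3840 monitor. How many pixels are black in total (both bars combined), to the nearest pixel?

16:10 is wider than 4×3, so it spans the full width.
That makes the image 3200.0000 px tall (5120 × 10/16).
3840 − 3200.0000 = 640.0000 px of bars.
Bar area = 640.0000 × 5120 ≈ 3276800 px.

3276800 pixels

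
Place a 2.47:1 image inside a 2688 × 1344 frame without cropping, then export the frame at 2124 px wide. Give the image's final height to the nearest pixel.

860 px

At 2688×1344 the image is width-limited, so height = 2688 / 2.470 ≈ 1088.26 px.
Scaling 2688 → 2124 is ×0.7902, so the height becomes 1088.26 × 0.7902 ≈ 859.92 px.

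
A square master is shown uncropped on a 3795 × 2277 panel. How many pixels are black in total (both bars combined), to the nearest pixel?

square (1.000) < 5:3 (1.667), so the master fills the height.
The master is 2277 × 1/1 ≈ 2277.0000 px wide.
3795 − 2277.0000 = 1518.0000 px of bars.
Bar area = 1518.0000 × 2277 ≈ 3456486 px.

3456486 pixels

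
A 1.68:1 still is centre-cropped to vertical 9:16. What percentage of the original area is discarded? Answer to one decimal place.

The height stays; only width is cut (since vertical 9:16 is narrower than 1.68:1).
Area ratio = (0.562)/(1.680) = 33.48%; the remaining 66.52% is cropped out.

66.5%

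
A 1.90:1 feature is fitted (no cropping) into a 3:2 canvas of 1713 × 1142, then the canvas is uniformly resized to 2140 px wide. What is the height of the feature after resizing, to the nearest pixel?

In the 1713×1142 frame the feature fills the width: height = 1713 / 1.900 ≈ 901.58 px.
Resizing to 2140 px wide multiplies everything by 1.2493: 901.58 → 1126.32 px.

1126 px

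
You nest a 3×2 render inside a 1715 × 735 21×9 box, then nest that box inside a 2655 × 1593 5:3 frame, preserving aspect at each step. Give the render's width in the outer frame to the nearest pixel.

3×2 in 1715×735: fills the height, so the render is 1102.50 × 735.00.
The 21×9 canvas is width-limited in 2655×1593, giving 2655.00 × 1137.86; scale factor 1.5481.
The render scales with it: width 1102.50 × 1.5481 ≈ 1706.79.

1707 px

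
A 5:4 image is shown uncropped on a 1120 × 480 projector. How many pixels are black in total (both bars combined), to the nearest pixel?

249600 pixels

5:4 (1.250) < 21:9 (2.333), so the image fills the height.
That makes the image 600.0000 px wide (480 × 5/4).
Black = 1120 − 600.0000 = 520.0000 px.
Bar area = 520.0000 × 480 ≈ 249600 px.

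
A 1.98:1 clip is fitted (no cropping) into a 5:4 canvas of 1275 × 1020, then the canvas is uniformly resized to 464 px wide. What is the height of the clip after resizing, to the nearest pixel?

Fitted into 1275×1020, the clip spans the width; its height is 1275 / 1.980 ≈ 643.94 px.
The frame scales by 464/1275 = 0.3639; 643.94 × 0.3639 ≈ 234.34 px.

234 px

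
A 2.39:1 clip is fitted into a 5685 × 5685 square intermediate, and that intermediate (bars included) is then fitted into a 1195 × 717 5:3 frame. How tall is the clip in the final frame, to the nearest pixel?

First fit — 2.39:1 into 5685×5685 spans the width: 5685.00 × 2378.66.
square in 1195×717: fills the height, so the intermediate becomes 717.00 × 717.00 — a scale of ×0.1261.
So the clip's height is 2378.66 × 0.1261 ≈ 300.00.

300 px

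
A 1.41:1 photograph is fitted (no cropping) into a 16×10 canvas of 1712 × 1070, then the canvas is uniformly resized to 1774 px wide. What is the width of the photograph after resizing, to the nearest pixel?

1563 px

In the 1712×1070 frame the photograph fills the height: width = 1070 × 1.410 ≈ 1508.70 px.
The frame scales by 1774/1712 = 1.0362; 1508.70 × 1.0362 ≈ 1563.34 px.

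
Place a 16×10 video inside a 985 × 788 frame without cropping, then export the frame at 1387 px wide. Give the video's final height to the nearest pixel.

867 px

Fitted into 985×788, the video spans the width; its height is 985 × 10/16 ≈ 615.62 px.
The frame scales by 1387/985 = 1.4081; 615.62 × 1.4081 ≈ 866.88 px.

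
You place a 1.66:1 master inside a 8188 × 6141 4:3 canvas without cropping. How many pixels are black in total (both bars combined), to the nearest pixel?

1.66:1 (1.660) > 4:3 (1.333), so the master fills the width.
Content height = 8188 / 1.660 ≈ 4932.5301 px.
Black = 6141 − 4932.5301 = 1208.4699 px.
Bar area = 1208.4699 × 8188 ≈ 9894951 px.

9894951 pixels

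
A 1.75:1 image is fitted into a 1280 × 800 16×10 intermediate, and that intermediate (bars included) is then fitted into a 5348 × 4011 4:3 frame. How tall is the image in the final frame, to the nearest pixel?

3056 px

1.75:1 in 1280×800: fills the width, so the image is 1280.00 × 731.43.
16×10 in 5348×4011: fills the width, so the intermediate becomes 5348.00 × 3342.50 — a scale of ×4.1781.
Applying the same ×4.1781: 731.43 → 3056.00.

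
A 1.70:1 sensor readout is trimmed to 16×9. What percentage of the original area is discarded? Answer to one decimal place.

The width stays; only height is cut (since 16×9 is wider than 1.70:1).
Fraction kept = (1.700)/(1.778) ≈ 95.62%, so 4.38% is lost.

4.4%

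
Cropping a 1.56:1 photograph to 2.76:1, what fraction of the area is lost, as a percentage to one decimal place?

2.76:1 is wider than 1.56:1, so the crop keeps the full width and trims the height.
Area ratio = (1.560)/(2.760) = 56.52%; the remaining 43.48% is cropped out.

43.5%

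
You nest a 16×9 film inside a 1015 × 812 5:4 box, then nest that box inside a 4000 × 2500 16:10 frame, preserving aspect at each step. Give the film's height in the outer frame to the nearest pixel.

1758 px

First fit — 16×9 into 1015×812 spans the width: 1015.00 × 570.94.
The 5:4 canvas is height-limited in 4000×2500, giving 3125.00 × 2500.00; scale factor 3.0788.
So the film's height is 570.94 × 3.0788 ≈ 1757.81.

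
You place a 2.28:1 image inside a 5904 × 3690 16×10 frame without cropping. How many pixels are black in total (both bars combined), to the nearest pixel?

6497507 pixels

2.28:1 is wider than 16×10, so it spans the full width.
Content height = 5904 / 2.280 ≈ 2589.4737 px.
Black = 3690 − 2589.4737 = 1100.5263 px.
That's 1100.5263 × 5904 ≈ 6497507 black pixels.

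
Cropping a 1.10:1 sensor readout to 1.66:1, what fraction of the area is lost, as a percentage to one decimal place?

33.7%

The width stays; only height is cut (since 1.66:1 is wider than 1.10:1).
Fraction kept = (1.100)/(1.660) ≈ 66.27%, so 33.73% is lost.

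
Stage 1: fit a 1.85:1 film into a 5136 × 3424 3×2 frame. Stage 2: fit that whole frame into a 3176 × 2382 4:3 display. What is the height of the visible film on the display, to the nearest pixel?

First fit — 1.85:1 into 5136×3424 spans the width: 5136.00 × 2776.22.
Second fit — the 3×2 canvas into 3176×2382 spans the width: 3176.00 × 2117.33 (×0.6184 from 5136×3424).
So the film's height is 2776.22 × 0.6184 ≈ 1716.76.

1717 px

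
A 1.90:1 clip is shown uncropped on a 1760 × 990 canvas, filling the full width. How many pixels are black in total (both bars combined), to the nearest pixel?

112084 pixels

Content height = 1760 / 1.900 ≈ 926.3158 px.
Black = 990 − 926.3158 = 63.6842 px.
That's 63.6842 × 1760 ≈ 112084 black pixels.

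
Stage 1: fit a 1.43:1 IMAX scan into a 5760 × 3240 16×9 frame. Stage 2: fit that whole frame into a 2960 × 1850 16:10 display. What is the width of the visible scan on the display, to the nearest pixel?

1.43:1 IMAX in 5760×3240: fills the height, so the scan is 4633.20 × 3240.00.
16×9 in 2960×1850: fills the width, so the intermediate becomes 2960.00 × 1665.00 — a scale of ×0.5139.
The scan scales with it: width 4633.20 × 0.5139 ≈ 2380.95.

2381 px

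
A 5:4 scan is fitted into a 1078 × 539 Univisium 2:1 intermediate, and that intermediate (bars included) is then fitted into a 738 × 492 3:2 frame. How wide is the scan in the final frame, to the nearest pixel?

5:4 in 1078×539: fills the height, so the scan is 673.75 × 539.00.
Univisium 2:1 in 738×492: fills the width, so the intermediate becomes 738.00 × 369.00 — a scale of ×0.6846.
So the scan's width is 673.75 × 0.6846 ≈ 461.25.

461 px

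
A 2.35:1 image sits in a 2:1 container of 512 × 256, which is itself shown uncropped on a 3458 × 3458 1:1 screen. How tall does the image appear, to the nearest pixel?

Inside the 512×256 canvas the image is width-limited at 512.00 × 217.87.
The 2:1 canvas is width-limited in 3458×3458, giving 3458.00 × 1729.00; scale factor 6.7539.
The image scales with it: height 217.87 × 6.7539 ≈ 1471.49.

1471 px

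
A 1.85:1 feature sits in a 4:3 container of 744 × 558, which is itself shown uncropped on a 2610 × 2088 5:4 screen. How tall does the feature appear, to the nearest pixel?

1.85:1 in 744×558: fills the width, so the feature is 744.00 × 402.16.
4:3 in 2610×2088: fills the width, so the intermediate becomes 2610.00 × 1957.50 — a scale of ×3.5081.
Applying the same ×3.5081: 402.16 → 1410.81.

1411 px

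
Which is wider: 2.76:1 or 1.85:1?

2.76:1

2.76 and 1.85; 2.76 > 1.85.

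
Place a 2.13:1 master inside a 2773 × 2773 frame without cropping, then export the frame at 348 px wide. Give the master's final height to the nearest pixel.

Fitted into 2773×2773, the master spans the width; its height is 2773 / 2.130 ≈ 1301.88 px.
The frame scales by 348/2773 = 0.1255; 1301.88 × 0.1255 ≈ 163.38 px.

163 px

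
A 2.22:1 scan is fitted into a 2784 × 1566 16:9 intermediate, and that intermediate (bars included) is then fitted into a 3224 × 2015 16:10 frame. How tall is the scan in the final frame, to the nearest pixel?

First fit — 2.22:1 into 2784×1566 spans the width: 2784.00 × 1254.05.
Second fit — the 16:9 canvas into 3224×2015 spans the width: 3224.00 × 1813.50 (×1.1580 from 2784×1566).
The scan scales with it: height 1254.05 × 1.1580 ≈ 1452.25.

1452 px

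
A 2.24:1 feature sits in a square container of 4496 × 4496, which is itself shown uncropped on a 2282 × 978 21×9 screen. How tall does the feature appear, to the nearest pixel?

Inside the 4496×4496 canvas the feature is width-limited at 4496.00 × 2007.14.
Second fit — the square canvas into 2282×978 spans the height: 978.00 × 978.00 (×0.2175 from 4496×4496).
The feature scales with it: height 2007.14 × 0.2175 ≈ 436.61.

437 px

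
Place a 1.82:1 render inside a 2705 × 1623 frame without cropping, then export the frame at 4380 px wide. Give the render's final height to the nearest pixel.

2407 px

In the 2705×1623 frame the render fills the width: height = 2705 / 1.820 ≈ 1486.26 px.
Resizing to 4380 px wide multiplies everything by 1.6192: 1486.26 → 2406.59 px.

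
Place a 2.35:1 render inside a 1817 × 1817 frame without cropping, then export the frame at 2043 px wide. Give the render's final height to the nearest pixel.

In the 1817×1817 frame the render fills the width: height = 1817 / 2.350 ≈ 773.19 px.
Resizing to 2043 px wide multiplies everything by 1.1244: 773.19 → 869.36 px.

869 px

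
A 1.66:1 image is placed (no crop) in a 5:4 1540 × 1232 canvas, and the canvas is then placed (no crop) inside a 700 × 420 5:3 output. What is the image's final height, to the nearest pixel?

316 px

First fit — 1.66:1 into 1540×1232 spans the width: 1540.00 × 927.71.
5:4 in 700×420: fills the height, so the intermediate becomes 525.00 × 420.00 — a scale of ×0.3409.
Applying the same ×0.3409: 927.71 → 316.27.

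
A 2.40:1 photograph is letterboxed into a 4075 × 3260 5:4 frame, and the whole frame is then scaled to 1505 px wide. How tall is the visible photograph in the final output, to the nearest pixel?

Fitted into 4075×3260, the photograph spans the width; its height is 4075 / 2.400 ≈ 1697.92 px.
Scaling 4075 → 1505 is ×0.3693, so the height becomes 1697.92 × 0.3693 ≈ 627.08 px.

627 px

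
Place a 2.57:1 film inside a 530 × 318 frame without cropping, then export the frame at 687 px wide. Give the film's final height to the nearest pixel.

267 px

At 530×318 the film is width-limited, so height = 530 / 2.570 ≈ 206.23 px.
Scaling 530 → 687 is ×1.2962, so the height becomes 206.23 × 1.2962 ≈ 267.32 px.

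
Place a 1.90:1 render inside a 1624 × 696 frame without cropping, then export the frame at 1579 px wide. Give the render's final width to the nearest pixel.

At 1624×696 the render is height-limited, so width = 696 × 1.900 ≈ 1322.40 px.
Scaling 1624 → 1579 is ×0.9723, so the width becomes 1322.40 × 0.9723 ≈ 1285.76 px.

1286 px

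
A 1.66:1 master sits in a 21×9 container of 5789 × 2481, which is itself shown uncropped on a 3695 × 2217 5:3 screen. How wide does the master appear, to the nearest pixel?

Inside the 5789×2481 canvas the master is height-limited at 4118.46 × 2481.00.
21×9 in 3695×2217: fills the width, so the intermediate becomes 3695.00 × 1583.57 — a scale of ×0.6383.
Applying the same ×0.6383: 4118.46 → 2628.73.

2629 px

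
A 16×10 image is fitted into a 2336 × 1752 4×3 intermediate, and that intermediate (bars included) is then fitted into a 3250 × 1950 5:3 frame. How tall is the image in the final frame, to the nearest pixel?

1625 px

First fit — 16×10 into 2336×1752 spans the width: 2336.00 × 1460.00.
Second fit — the 4×3 canvas into 3250×1950 spans the height: 2600.00 × 1950.00 (×1.1130 from 2336×1752).
The image scales with it: height 1460.00 × 1.1130 ≈ 1625.00.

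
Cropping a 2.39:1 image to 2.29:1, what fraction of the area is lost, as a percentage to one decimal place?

4.2%

2.29:1 is narrower than 2.39:1, so the crop keeps the full height and trims the width.
Area ratio = (2.290)/(2.390) = 95.82%; the remaining 4.18% is cropped out.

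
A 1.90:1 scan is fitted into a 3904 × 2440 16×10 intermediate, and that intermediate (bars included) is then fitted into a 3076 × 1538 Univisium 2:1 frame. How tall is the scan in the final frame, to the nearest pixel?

1.90:1 in 3904×2440: fills the width, so the scan is 3904.00 × 2054.74.
The 16×10 canvas is height-limited in 3076×1538, giving 2460.80 × 1538.00; scale factor 0.6303.
The scan scales with it: height 2054.74 × 0.6303 ≈ 1295.16.

1295 px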